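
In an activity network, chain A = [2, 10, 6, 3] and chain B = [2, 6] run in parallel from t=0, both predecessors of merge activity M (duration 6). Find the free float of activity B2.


ES(B2) = sum of predecessors on chain B = 2
EF(B2) = ES + duration = 2 + 6 = 8
Successor of B2 is M. ES(M) = max(sum(A), sum(B)) = max(21, 8) = 21
Free float = ES(successor) - EF(current) = 21 - 8 = 13

13


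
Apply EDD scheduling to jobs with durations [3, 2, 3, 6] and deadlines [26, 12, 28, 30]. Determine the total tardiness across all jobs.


Sort by due date (EDD order): [(2, 12), (3, 26), (3, 28), (6, 30)]
Compute completion times and tardiness:
  Job 1: p=2, d=12, C=2, tardiness=max(0,2-12)=0
  Job 2: p=3, d=26, C=5, tardiness=max(0,5-26)=0
  Job 3: p=3, d=28, C=8, tardiness=max(0,8-28)=0
  Job 4: p=6, d=30, C=14, tardiness=max(0,14-30)=0
Total tardiness = 0

0


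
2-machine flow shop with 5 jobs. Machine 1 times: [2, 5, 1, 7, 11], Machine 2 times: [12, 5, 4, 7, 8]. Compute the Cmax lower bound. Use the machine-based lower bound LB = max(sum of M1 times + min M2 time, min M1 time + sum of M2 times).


LB1 = sum(M1 times) + min(M2 times) = 26 + 4 = 30
LB2 = min(M1 times) + sum(M2 times) = 1 + 36 = 37
Lower bound = max(LB1, LB2) = max(30, 37) = 37

37


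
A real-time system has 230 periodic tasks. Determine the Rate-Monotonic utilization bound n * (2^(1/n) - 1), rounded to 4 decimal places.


Compute 2^(1/230) = 1.0030182291
Subtract 1: 1.0030182291 - 1 = 0.0030182291
Multiply by n: 230 * 0.0030182291 = 0.6941926930
Round to 4 dp: 0.6942

0.6942


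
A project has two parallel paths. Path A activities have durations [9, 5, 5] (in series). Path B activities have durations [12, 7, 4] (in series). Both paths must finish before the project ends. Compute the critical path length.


Path A total = 9 + 5 + 5 = 19
Path B total = 12 + 7 + 4 = 23
Critical path = longest path = max(19, 23) = 23

23


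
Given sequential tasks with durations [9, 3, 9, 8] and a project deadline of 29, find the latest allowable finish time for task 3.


LF(activity 3) = deadline - sum of successor durations
Successors: activities 4 through 4 with durations [8]
Sum of successor durations = 8
LF = 29 - 8 = 21

21


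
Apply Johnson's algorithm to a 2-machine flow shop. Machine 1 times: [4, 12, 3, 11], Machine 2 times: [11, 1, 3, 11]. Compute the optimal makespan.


Apply Johnson's rule:
  Group 1 (a <= b): [(3, 3, 3), (1, 4, 11), (4, 11, 11)]
  Group 2 (a > b): [(2, 12, 1)]
Optimal job order: [3, 1, 4, 2]
Schedule:
  Job 3: M1 done at 3, M2 done at 6
  Job 1: M1 done at 7, M2 done at 18
  Job 4: M1 done at 18, M2 done at 29
  Job 2: M1 done at 30, M2 done at 31
Makespan = 31

31


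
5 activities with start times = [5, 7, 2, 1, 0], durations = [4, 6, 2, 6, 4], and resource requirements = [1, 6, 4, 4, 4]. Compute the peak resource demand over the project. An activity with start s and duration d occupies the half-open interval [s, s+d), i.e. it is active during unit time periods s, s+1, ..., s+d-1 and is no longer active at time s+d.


Each activity i is active on [start_i, start_i + duration_i).
Compute total resource usage per time slot:
  t=0: active resources = [4], total = 4
  t=1: active resources = [4, 4], total = 8
  t=2: active resources = [4, 4, 4], total = 12
  t=3: active resources = [4, 4, 4], total = 12
  t=4: active resources = [4], total = 4
  t=5: active resources = [1, 4], total = 5
  t=6: active resources = [1, 4], total = 5
  t=7: active resources = [1, 6], total = 7
  t=8: active resources = [1, 6], total = 7
  t=9: active resources = [6], total = 6
  t=10: active resources = [6], total = 6
  t=11: active resources = [6], total = 6
  t=12: active resources = [6], total = 6
Peak resource demand = 12

12


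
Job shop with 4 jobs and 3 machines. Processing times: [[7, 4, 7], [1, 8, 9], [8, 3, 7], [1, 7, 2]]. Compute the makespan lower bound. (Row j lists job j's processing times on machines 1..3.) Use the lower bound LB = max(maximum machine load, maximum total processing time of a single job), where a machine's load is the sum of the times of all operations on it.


Machine loads:
  Machine 1: 7 + 1 + 8 + 1 = 17
  Machine 2: 4 + 8 + 3 + 7 = 22
  Machine 3: 7 + 9 + 7 + 2 = 25
Max machine load = 25
Job totals:
  Job 1: 18
  Job 2: 18
  Job 3: 18
  Job 4: 10
Max job total = 18
Lower bound = max(25, 18) = 25

25


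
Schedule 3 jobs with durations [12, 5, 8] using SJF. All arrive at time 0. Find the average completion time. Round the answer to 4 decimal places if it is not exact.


SJF order (ascending): [5, 8, 12]
Completion times:
  Job 1: burst=5, C=5
  Job 2: burst=8, C=13
  Job 3: burst=12, C=25
Average completion = 43/3 = 14.3333

14.3333


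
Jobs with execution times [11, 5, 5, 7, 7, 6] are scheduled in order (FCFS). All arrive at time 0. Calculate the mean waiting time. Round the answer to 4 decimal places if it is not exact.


FCFS order (as given): [11, 5, 5, 7, 7, 6]
Waiting times:
  Job 1: wait = 0
  Job 2: wait = 11
  Job 3: wait = 16
  Job 4: wait = 21
  Job 5: wait = 28
  Job 6: wait = 35
Sum of waiting times = 111
Average waiting time = 111/6 = 18.5

18.5


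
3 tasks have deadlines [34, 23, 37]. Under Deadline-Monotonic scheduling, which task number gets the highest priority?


Sort tasks by relative deadline (ascending):
  Task 2: deadline = 23
  Task 1: deadline = 34
  Task 3: deadline = 37
Priority order (highest first): [2, 1, 3]
Highest priority task = 2

2


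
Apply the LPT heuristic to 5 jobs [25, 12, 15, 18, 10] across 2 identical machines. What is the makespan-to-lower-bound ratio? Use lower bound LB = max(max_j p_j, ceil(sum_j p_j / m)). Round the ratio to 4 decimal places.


LPT order: [25, 18, 15, 12, 10]
Machine loads after assignment: [37, 43]
LPT makespan = 43
Lower bound = max(max_job, ceil(total/2)) = max(25, 40) = 40
Ratio = 43 / 40 = 1.075

1.075


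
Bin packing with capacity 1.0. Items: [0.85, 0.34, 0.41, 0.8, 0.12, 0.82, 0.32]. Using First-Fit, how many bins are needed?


Place items sequentially using First-Fit:
  Item 0.85 -> new Bin 1
  Item 0.34 -> new Bin 2
  Item 0.41 -> Bin 2 (now 0.75)
  Item 0.8 -> new Bin 3
  Item 0.12 -> Bin 1 (now 0.97)
  Item 0.82 -> new Bin 4
  Item 0.32 -> new Bin 5
Total bins used = 5

5


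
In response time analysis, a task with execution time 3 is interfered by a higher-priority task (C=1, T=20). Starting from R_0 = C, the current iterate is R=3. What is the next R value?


R_next = C + ceil(R_prev / T_hp) * C_hp
ceil(3 / 20) = ceil(0.15) = 1
Interference = 1 * 1 = 1
R_next = 3 + 1 = 4

4


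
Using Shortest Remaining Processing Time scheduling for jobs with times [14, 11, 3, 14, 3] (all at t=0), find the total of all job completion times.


Since all jobs arrive at t=0, SRPT equals SPT ordering.
SPT order: [3, 3, 11, 14, 14]
Completion times:
  Job 1: p=3, C=3
  Job 2: p=3, C=6
  Job 3: p=11, C=17
  Job 4: p=14, C=31
  Job 5: p=14, C=45
Total completion time = 3 + 6 + 17 + 31 + 45 = 102

102


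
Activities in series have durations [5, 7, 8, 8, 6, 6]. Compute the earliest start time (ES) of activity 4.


Activity 4 starts after activities 1 through 3 complete.
Predecessor durations: [5, 7, 8]
ES = 5 + 7 + 8 = 20

20


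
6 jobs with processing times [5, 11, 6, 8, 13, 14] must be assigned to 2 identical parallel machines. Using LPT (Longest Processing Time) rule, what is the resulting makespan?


Sort jobs in decreasing order (LPT): [14, 13, 11, 8, 6, 5]
Assign each job to the least loaded machine:
  Machine 1: jobs [14, 8, 6], load = 28
  Machine 2: jobs [13, 11, 5], load = 29
Makespan = max load = 29

29


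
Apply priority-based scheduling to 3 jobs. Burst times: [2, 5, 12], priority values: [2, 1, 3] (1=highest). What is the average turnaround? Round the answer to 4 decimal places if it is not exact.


Sort by priority (ascending = highest first):
Order: [(1, 5), (2, 2), (3, 12)]
Completion times:
  Priority 1, burst=5, C=5
  Priority 2, burst=2, C=7
  Priority 3, burst=12, C=19
Average turnaround = 31/3 = 10.3333

10.3333


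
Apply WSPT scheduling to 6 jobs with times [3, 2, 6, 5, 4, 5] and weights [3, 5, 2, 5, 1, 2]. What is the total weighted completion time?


Compute p/w ratios and sort ascending (WSPT): [(2, 5), (3, 3), (5, 5), (5, 2), (6, 2), (4, 1)]
Compute weighted completion times:
  Job (p=2,w=5): C=2, w*C=5*2=10
  Job (p=3,w=3): C=5, w*C=3*5=15
  Job (p=5,w=5): C=10, w*C=5*10=50
  Job (p=5,w=2): C=15, w*C=2*15=30
  Job (p=6,w=2): C=21, w*C=2*21=42
  Job (p=4,w=1): C=25, w*C=1*25=25
Total weighted completion time = 172

172


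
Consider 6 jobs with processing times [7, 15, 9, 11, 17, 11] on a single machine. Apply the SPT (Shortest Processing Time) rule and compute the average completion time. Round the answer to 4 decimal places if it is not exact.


Sort jobs by processing time (SPT order): [7, 9, 11, 11, 15, 17]
Compute completion times sequentially:
  Job 1: processing = 7, completes at 7
  Job 2: processing = 9, completes at 16
  Job 3: processing = 11, completes at 27
  Job 4: processing = 11, completes at 38
  Job 5: processing = 15, completes at 53
  Job 6: processing = 17, completes at 70
Sum of completion times = 211
Average completion time = 211/6 = 35.1667

35.1667


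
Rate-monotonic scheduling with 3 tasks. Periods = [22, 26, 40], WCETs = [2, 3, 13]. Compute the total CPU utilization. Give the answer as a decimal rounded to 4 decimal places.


Compute individual utilizations (exact fractions):
  Task 1: C/T = 2/22 = 1/11 (approx. 0.0909)
  Task 2: C/T = 3/26 (approx. 0.1154)
  Task 3: C/T = 13/40 (approx. 0.325)
Total utilization U = 1/11 + 3/26 + 13/40 = 3039/5720
Rounded to 4 decimal places: U = 0.5313
RM (Liu & Layland) bound for 3 tasks = 0.779763; compare with U = 3039/5720 (approx. 0.531294)
U <= bound, so schedulable by RM sufficient condition.

0.5313


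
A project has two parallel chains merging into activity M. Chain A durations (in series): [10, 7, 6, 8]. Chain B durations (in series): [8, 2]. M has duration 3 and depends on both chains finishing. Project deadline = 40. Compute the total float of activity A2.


Forward pass: ES(A2) = sum of predecessors on chain A = 10
EF = ES + duration = 10 + 7 = 17
Backward pass: LF(M) = deadline = 40; LS(M) = 40 - 3 = 37
LF(A2) = LS(M) - sum(successors on chain A) = 37 - 14 = 23
LS = LF - duration = 23 - 7 = 16
Total float = LS - ES = 16 - 10 = 6

6


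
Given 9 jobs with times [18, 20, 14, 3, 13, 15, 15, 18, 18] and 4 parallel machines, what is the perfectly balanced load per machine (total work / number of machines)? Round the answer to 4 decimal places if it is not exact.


Total processing time = 18 + 20 + 14 + 3 + 13 + 15 + 15 + 18 + 18 = 134
Number of machines = 4
Ideal balanced load = 134 / 4 = 33.5

33.5


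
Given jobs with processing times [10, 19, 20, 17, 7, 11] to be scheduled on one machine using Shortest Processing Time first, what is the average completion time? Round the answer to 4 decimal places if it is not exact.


Sort jobs by processing time (SPT order): [7, 10, 11, 17, 19, 20]
Compute completion times sequentially:
  Job 1: processing = 7, completes at 7
  Job 2: processing = 10, completes at 17
  Job 3: processing = 11, completes at 28
  Job 4: processing = 17, completes at 45
  Job 5: processing = 19, completes at 64
  Job 6: processing = 20, completes at 84
Sum of completion times = 245
Average completion time = 245/6 = 40.8333

40.8333


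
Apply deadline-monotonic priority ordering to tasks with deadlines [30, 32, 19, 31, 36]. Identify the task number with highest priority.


Sort tasks by relative deadline (ascending):
  Task 3: deadline = 19
  Task 1: deadline = 30
  Task 4: deadline = 31
  Task 2: deadline = 32
  Task 5: deadline = 36
Priority order (highest first): [3, 1, 4, 2, 5]
Highest priority task = 3

3


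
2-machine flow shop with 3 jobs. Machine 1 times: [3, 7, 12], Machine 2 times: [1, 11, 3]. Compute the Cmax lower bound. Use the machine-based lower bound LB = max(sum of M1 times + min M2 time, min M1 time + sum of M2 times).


LB1 = sum(M1 times) + min(M2 times) = 22 + 1 = 23
LB2 = min(M1 times) + sum(M2 times) = 3 + 15 = 18
Lower bound = max(LB1, LB2) = max(23, 18) = 23

23


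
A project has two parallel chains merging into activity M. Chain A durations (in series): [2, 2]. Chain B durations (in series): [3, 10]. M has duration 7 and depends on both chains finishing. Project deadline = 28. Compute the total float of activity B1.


Forward pass: ES(B1) = sum of predecessors on chain B = 0
EF = ES + duration = 0 + 3 = 3
Backward pass: LF(M) = deadline = 28; LS(M) = 28 - 7 = 21
LF(B1) = LS(M) - sum(successors on chain B) = 21 - 10 = 11
LS = LF - duration = 11 - 3 = 8
Total float = LS - ES = 8 - 0 = 8

8


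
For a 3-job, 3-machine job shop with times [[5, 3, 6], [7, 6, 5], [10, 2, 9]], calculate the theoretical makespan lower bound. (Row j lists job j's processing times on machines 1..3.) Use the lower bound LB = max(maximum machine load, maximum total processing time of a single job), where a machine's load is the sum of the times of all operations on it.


Machine loads:
  Machine 1: 5 + 7 + 10 = 22
  Machine 2: 3 + 6 + 2 = 11
  Machine 3: 6 + 5 + 9 = 20
Max machine load = 22
Job totals:
  Job 1: 14
  Job 2: 18
  Job 3: 21
Max job total = 21
Lower bound = max(22, 21) = 22

22


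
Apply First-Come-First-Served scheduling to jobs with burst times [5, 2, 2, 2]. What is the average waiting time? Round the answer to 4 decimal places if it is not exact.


FCFS order (as given): [5, 2, 2, 2]
Waiting times:
  Job 1: wait = 0
  Job 2: wait = 5
  Job 3: wait = 7
  Job 4: wait = 9
Sum of waiting times = 21
Average waiting time = 21/4 = 5.25

5.25


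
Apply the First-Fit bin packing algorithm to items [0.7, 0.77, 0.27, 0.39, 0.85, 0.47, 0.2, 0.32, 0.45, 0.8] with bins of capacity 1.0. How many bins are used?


Place items sequentially using First-Fit:
  Item 0.7 -> new Bin 1
  Item 0.77 -> new Bin 2
  Item 0.27 -> Bin 1 (now 0.97)
  Item 0.39 -> new Bin 3
  Item 0.85 -> new Bin 4
  Item 0.47 -> Bin 3 (now 0.86)
  Item 0.2 -> Bin 2 (now 0.97)
  Item 0.32 -> new Bin 5
  Item 0.45 -> Bin 5 (now 0.77)
  Item 0.8 -> new Bin 6
Total bins used = 6

6


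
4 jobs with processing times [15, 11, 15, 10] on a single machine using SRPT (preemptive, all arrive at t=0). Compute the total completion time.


Since all jobs arrive at t=0, SRPT equals SPT ordering.
SPT order: [10, 11, 15, 15]
Completion times:
  Job 1: p=10, C=10
  Job 2: p=11, C=21
  Job 3: p=15, C=36
  Job 4: p=15, C=51
Total completion time = 10 + 21 + 36 + 51 = 118

118


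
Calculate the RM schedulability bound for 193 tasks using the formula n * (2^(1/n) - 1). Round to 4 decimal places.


Compute 2^(1/193) = 1.0035978931
Subtract 1: 1.0035978931 - 1 = 0.0035978931
Multiply by n: 193 * 0.0035978931 = 0.6943933683
Round to 4 dp: 0.6944

0.6944


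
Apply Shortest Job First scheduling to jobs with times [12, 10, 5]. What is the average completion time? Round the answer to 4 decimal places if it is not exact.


SJF order (ascending): [5, 10, 12]
Completion times:
  Job 1: burst=5, C=5
  Job 2: burst=10, C=15
  Job 3: burst=12, C=27
Average completion = 47/3 = 15.6667

15.6667


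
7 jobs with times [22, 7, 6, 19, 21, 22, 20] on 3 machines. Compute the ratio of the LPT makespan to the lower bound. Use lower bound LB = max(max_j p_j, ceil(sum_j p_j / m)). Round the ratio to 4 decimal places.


LPT order: [22, 22, 21, 20, 19, 7, 6]
Machine loads after assignment: [41, 35, 41]
LPT makespan = 41
Lower bound = max(max_job, ceil(total/3)) = max(22, 39) = 39
Ratio = 41 / 39 = 1.0513

1.0513


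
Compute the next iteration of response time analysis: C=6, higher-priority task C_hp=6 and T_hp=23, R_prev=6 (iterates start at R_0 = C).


R_next = C + ceil(R_prev / T_hp) * C_hp
ceil(6 / 23) = ceil(0.2609) = 1
Interference = 1 * 6 = 6
R_next = 6 + 6 = 12

12


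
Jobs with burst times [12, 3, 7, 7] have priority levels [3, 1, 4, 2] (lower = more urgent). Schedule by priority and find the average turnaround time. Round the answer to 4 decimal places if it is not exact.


Sort by priority (ascending = highest first):
Order: [(1, 3), (2, 7), (3, 12), (4, 7)]
Completion times:
  Priority 1, burst=3, C=3
  Priority 2, burst=7, C=10
  Priority 3, burst=12, C=22
  Priority 4, burst=7, C=29
Average turnaround = 64/4 = 16.0

16.0


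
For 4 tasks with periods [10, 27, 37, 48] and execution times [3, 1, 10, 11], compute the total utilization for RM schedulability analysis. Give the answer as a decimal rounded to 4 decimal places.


Compute individual utilizations (exact fractions):
  Task 1: C/T = 3/10 (approx. 0.3)
  Task 2: C/T = 1/27 (approx. 0.037)
  Task 3: C/T = 10/37 (approx. 0.2703)
  Task 4: C/T = 11/48 (approx. 0.2292)
Total utilization U = 3/10 + 1/27 + 10/37 + 11/48 = 66851/79920
Rounded to 4 decimal places: U = 0.8365
RM (Liu & Layland) bound for 4 tasks = 0.756828; compare with U = 66851/79920 (approx. 0.836474)
bound < U <= 1, so the RM sufficient condition is not met (inconclusive; an exact test such as response-time analysis is needed).

0.8365


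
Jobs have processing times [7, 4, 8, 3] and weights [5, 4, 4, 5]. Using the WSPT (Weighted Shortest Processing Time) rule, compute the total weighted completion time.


Compute p/w ratios and sort ascending (WSPT): [(3, 5), (4, 4), (7, 5), (8, 4)]
Compute weighted completion times:
  Job (p=3,w=5): C=3, w*C=5*3=15
  Job (p=4,w=4): C=7, w*C=4*7=28
  Job (p=7,w=5): C=14, w*C=5*14=70
  Job (p=8,w=4): C=22, w*C=4*22=88
Total weighted completion time = 201

201


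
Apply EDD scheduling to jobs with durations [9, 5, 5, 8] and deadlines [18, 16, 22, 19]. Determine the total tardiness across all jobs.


Sort by due date (EDD order): [(5, 16), (9, 18), (8, 19), (5, 22)]
Compute completion times and tardiness:
  Job 1: p=5, d=16, C=5, tardiness=max(0,5-16)=0
  Job 2: p=9, d=18, C=14, tardiness=max(0,14-18)=0
  Job 3: p=8, d=19, C=22, tardiness=max(0,22-19)=3
  Job 4: p=5, d=22, C=27, tardiness=max(0,27-22)=5
Total tardiness = 8

8


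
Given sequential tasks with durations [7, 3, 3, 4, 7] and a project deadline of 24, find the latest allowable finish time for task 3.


LF(activity 3) = deadline - sum of successor durations
Successors: activities 4 through 5 with durations [4, 7]
Sum of successor durations = 11
LF = 24 - 11 = 13

13


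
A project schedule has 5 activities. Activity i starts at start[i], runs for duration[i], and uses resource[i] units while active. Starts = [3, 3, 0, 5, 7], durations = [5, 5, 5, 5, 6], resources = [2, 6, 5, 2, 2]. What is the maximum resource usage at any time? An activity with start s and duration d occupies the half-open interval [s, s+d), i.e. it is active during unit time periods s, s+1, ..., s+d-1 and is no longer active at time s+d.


Each activity i is active on [start_i, start_i + duration_i).
Compute total resource usage per time slot:
  t=0: active resources = [5], total = 5
  t=1: active resources = [5], total = 5
  t=2: active resources = [5], total = 5
  t=3: active resources = [2, 6, 5], total = 13
  t=4: active resources = [2, 6, 5], total = 13
  t=5: active resources = [2, 6, 2], total = 10
  t=6: active resources = [2, 6, 2], total = 10
  t=7: active resources = [2, 6, 2, 2], total = 12
  t=8: active resources = [2, 2], total = 4
  t=9: active resources = [2, 2], total = 4
  t=10: active resources = [2], total = 2
  t=11: active resources = [2], total = 2
  t=12: active resources = [2], total = 2
Peak resource demand = 13

13


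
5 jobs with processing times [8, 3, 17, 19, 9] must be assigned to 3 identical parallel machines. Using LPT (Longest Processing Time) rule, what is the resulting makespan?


Sort jobs in decreasing order (LPT): [19, 17, 9, 8, 3]
Assign each job to the least loaded machine:
  Machine 1: jobs [19], load = 19
  Machine 2: jobs [17, 3], load = 20
  Machine 3: jobs [9, 8], load = 17
Makespan = max load = 20

20


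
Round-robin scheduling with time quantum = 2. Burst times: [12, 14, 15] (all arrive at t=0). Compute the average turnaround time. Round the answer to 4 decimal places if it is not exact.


Time quantum = 2
Execution trace:
  J1 runs 2 units, time = 2
  J2 runs 2 units, time = 4
  J3 runs 2 units, time = 6
  J1 runs 2 units, time = 8
  J2 runs 2 units, time = 10
  J3 runs 2 units, time = 12
  J1 runs 2 units, time = 14
  J2 runs 2 units, time = 16
  J3 runs 2 units, time = 18
  J1 runs 2 units, time = 20
  J2 runs 2 units, time = 22
  J3 runs 2 units, time = 24
  J1 runs 2 units, time = 26
  J2 runs 2 units, time = 28
  J3 runs 2 units, time = 30
  J1 runs 2 units, time = 32
  J2 runs 2 units, time = 34
  J3 runs 2 units, time = 36
  J2 runs 2 units, time = 38
  J3 runs 2 units, time = 40
  J3 runs 1 units, time = 41
Finish times: [32, 38, 41]
Average turnaround = 111/3 = 37.0

37.0


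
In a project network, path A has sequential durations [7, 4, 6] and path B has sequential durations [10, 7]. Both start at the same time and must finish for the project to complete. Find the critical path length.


Path A total = 7 + 4 + 6 = 17
Path B total = 10 + 7 = 17
Critical path = longest path = max(17, 17) = 17

17


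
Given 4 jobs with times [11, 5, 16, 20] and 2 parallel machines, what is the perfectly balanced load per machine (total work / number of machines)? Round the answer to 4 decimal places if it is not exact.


Total processing time = 11 + 5 + 16 + 20 = 52
Number of machines = 2
Ideal balanced load = 52 / 2 = 26.0

26.0


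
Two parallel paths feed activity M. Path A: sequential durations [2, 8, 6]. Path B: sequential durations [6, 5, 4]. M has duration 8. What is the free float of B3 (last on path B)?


ES(B3) = sum of predecessors on chain B = 11
EF(B3) = ES + duration = 11 + 4 = 15
Successor of B3 is M. ES(M) = max(sum(A), sum(B)) = max(16, 15) = 16
Free float = ES(successor) - EF(current) = 16 - 15 = 1

1


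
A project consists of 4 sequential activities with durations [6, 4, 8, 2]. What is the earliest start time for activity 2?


Activity 2 starts after activities 1 through 1 complete.
Predecessor durations: [6]
ES = 6 = 6

6


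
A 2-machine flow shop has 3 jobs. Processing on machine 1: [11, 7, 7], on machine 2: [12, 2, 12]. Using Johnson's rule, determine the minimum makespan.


Apply Johnson's rule:
  Group 1 (a <= b): [(3, 7, 12), (1, 11, 12)]
  Group 2 (a > b): [(2, 7, 2)]
Optimal job order: [3, 1, 2]
Schedule:
  Job 3: M1 done at 7, M2 done at 19
  Job 1: M1 done at 18, M2 done at 31
  Job 2: M1 done at 25, M2 done at 33
Makespan = 33

33


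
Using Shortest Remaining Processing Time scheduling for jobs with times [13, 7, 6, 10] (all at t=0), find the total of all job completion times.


Since all jobs arrive at t=0, SRPT equals SPT ordering.
SPT order: [6, 7, 10, 13]
Completion times:
  Job 1: p=6, C=6
  Job 2: p=7, C=13
  Job 3: p=10, C=23
  Job 4: p=13, C=36
Total completion time = 6 + 13 + 23 + 36 = 78

78


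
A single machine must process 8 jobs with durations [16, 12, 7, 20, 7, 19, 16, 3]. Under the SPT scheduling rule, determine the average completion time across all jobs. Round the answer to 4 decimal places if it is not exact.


Sort jobs by processing time (SPT order): [3, 7, 7, 12, 16, 16, 19, 20]
Compute completion times sequentially:
  Job 1: processing = 3, completes at 3
  Job 2: processing = 7, completes at 10
  Job 3: processing = 7, completes at 17
  Job 4: processing = 12, completes at 29
  Job 5: processing = 16, completes at 45
  Job 6: processing = 16, completes at 61
  Job 7: processing = 19, completes at 80
  Job 8: processing = 20, completes at 100
Sum of completion times = 345
Average completion time = 345/8 = 43.125

43.125


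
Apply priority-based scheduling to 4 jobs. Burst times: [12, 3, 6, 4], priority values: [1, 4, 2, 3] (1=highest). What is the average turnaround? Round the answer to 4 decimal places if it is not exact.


Sort by priority (ascending = highest first):
Order: [(1, 12), (2, 6), (3, 4), (4, 3)]
Completion times:
  Priority 1, burst=12, C=12
  Priority 2, burst=6, C=18
  Priority 3, burst=4, C=22
  Priority 4, burst=3, C=25
Average turnaround = 77/4 = 19.25

19.25


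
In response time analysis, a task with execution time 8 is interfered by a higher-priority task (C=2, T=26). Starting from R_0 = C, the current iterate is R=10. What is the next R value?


R_next = C + ceil(R_prev / T_hp) * C_hp
ceil(10 / 26) = ceil(0.3846) = 1
Interference = 1 * 2 = 2
R_next = 8 + 2 = 10
R_next = R_prev, so the iteration has converged (response time = 10).

10


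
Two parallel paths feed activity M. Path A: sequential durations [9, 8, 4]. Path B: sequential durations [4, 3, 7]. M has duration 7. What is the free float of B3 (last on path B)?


ES(B3) = sum of predecessors on chain B = 7
EF(B3) = ES + duration = 7 + 7 = 14
Successor of B3 is M. ES(M) = max(sum(A), sum(B)) = max(21, 14) = 21
Free float = ES(successor) - EF(current) = 21 - 14 = 7

7


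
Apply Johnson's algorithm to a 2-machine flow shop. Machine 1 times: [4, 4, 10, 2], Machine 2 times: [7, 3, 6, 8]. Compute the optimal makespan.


Apply Johnson's rule:
  Group 1 (a <= b): [(4, 2, 8), (1, 4, 7)]
  Group 2 (a > b): [(3, 10, 6), (2, 4, 3)]
Optimal job order: [4, 1, 3, 2]
Schedule:
  Job 4: M1 done at 2, M2 done at 10
  Job 1: M1 done at 6, M2 done at 17
  Job 3: M1 done at 16, M2 done at 23
  Job 2: M1 done at 20, M2 done at 26
Makespan = 26

26


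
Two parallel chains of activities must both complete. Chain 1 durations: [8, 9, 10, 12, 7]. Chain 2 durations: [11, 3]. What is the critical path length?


Path A total = 8 + 9 + 10 + 12 + 7 = 46
Path B total = 11 + 3 = 14
Critical path = longest path = max(46, 14) = 46

46


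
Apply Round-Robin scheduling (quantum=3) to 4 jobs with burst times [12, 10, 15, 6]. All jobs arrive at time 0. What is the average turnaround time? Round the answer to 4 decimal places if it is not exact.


Time quantum = 3
Execution trace:
  J1 runs 3 units, time = 3
  J2 runs 3 units, time = 6
  J3 runs 3 units, time = 9
  J4 runs 3 units, time = 12
  J1 runs 3 units, time = 15
  J2 runs 3 units, time = 18
  J3 runs 3 units, time = 21
  J4 runs 3 units, time = 24
  J1 runs 3 units, time = 27
  J2 runs 3 units, time = 30
  J3 runs 3 units, time = 33
  J1 runs 3 units, time = 36
  J2 runs 1 units, time = 37
  J3 runs 3 units, time = 40
  J3 runs 3 units, time = 43
Finish times: [36, 37, 43, 24]
Average turnaround = 140/4 = 35.0

35.0


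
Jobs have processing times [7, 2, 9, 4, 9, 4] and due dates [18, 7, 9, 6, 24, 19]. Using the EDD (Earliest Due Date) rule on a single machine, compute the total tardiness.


Sort by due date (EDD order): [(4, 6), (2, 7), (9, 9), (7, 18), (4, 19), (9, 24)]
Compute completion times and tardiness:
  Job 1: p=4, d=6, C=4, tardiness=max(0,4-6)=0
  Job 2: p=2, d=7, C=6, tardiness=max(0,6-7)=0
  Job 3: p=9, d=9, C=15, tardiness=max(0,15-9)=6
  Job 4: p=7, d=18, C=22, tardiness=max(0,22-18)=4
  Job 5: p=4, d=19, C=26, tardiness=max(0,26-19)=7
  Job 6: p=9, d=24, C=35, tardiness=max(0,35-24)=11
Total tardiness = 28

28


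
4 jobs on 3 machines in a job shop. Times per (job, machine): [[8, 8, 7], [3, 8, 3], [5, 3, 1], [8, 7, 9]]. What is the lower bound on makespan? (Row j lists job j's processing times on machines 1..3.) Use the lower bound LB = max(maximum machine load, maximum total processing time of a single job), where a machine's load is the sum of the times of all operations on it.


Machine loads:
  Machine 1: 8 + 3 + 5 + 8 = 24
  Machine 2: 8 + 8 + 3 + 7 = 26
  Machine 3: 7 + 3 + 1 + 9 = 20
Max machine load = 26
Job totals:
  Job 1: 23
  Job 2: 14
  Job 3: 9
  Job 4: 24
Max job total = 24
Lower bound = max(26, 24) = 26

26


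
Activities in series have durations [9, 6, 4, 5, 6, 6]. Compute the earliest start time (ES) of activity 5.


Activity 5 starts after activities 1 through 4 complete.
Predecessor durations: [9, 6, 4, 5]
ES = 9 + 6 + 4 + 5 = 24

24


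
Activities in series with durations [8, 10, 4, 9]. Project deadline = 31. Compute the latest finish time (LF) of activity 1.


LF(activity 1) = deadline - sum of successor durations
Successors: activities 2 through 4 with durations [10, 4, 9]
Sum of successor durations = 23
LF = 31 - 23 = 8

8


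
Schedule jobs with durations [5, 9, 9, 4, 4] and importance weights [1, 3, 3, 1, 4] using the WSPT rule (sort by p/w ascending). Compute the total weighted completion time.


Compute p/w ratios and sort ascending (WSPT): [(4, 4), (9, 3), (9, 3), (4, 1), (5, 1)]
Compute weighted completion times:
  Job (p=4,w=4): C=4, w*C=4*4=16
  Job (p=9,w=3): C=13, w*C=3*13=39
  Job (p=9,w=3): C=22, w*C=3*22=66
  Job (p=4,w=1): C=26, w*C=1*26=26
  Job (p=5,w=1): C=31, w*C=1*31=31
Total weighted completion time = 178

178


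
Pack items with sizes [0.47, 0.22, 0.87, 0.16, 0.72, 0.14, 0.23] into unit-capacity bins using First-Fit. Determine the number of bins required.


Place items sequentially using First-Fit:
  Item 0.47 -> new Bin 1
  Item 0.22 -> Bin 1 (now 0.69)
  Item 0.87 -> new Bin 2
  Item 0.16 -> Bin 1 (now 0.85)
  Item 0.72 -> new Bin 3
  Item 0.14 -> Bin 1 (now 0.99)
  Item 0.23 -> Bin 3 (now 0.95)
Total bins used = 3

3


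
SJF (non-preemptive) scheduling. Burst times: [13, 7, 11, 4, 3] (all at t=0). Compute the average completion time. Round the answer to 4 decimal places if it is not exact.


SJF order (ascending): [3, 4, 7, 11, 13]
Completion times:
  Job 1: burst=3, C=3
  Job 2: burst=4, C=7
  Job 3: burst=7, C=14
  Job 4: burst=11, C=25
  Job 5: burst=13, C=38
Average completion = 87/5 = 17.4

17.4


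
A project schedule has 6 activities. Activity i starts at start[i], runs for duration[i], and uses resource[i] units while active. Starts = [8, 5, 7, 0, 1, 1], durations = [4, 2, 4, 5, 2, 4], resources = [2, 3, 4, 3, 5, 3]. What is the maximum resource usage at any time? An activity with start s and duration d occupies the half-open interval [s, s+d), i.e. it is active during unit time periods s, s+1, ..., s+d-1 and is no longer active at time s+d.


Each activity i is active on [start_i, start_i + duration_i).
Compute total resource usage per time slot:
  t=0: active resources = [3], total = 3
  t=1: active resources = [3, 5, 3], total = 11
  t=2: active resources = [3, 5, 3], total = 11
  t=3: active resources = [3, 3], total = 6
  t=4: active resources = [3, 3], total = 6
  t=5: active resources = [3], total = 3
  t=6: active resources = [3], total = 3
  t=7: active resources = [4], total = 4
  t=8: active resources = [2, 4], total = 6
  t=9: active resources = [2, 4], total = 6
  t=10: active resources = [2, 4], total = 6
  t=11: active resources = [2], total = 2
Peak resource demand = 11

11


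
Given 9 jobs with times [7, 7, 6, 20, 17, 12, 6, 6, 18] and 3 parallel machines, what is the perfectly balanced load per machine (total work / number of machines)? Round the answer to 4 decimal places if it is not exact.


Total processing time = 7 + 7 + 6 + 20 + 17 + 12 + 6 + 6 + 18 = 99
Number of machines = 3
Ideal balanced load = 99 / 3 = 33.0

33.0


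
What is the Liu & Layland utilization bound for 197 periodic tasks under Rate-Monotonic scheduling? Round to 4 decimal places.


Compute 2^(1/197) = 1.0035247108
Subtract 1: 1.0035247108 - 1 = 0.0035247108
Multiply by n: 197 * 0.0035247108 = 0.6943680276
Round to 4 dp: 0.6944

0.6944


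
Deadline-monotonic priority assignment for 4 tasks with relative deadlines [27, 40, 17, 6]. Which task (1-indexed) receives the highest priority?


Sort tasks by relative deadline (ascending):
  Task 4: deadline = 6
  Task 3: deadline = 17
  Task 1: deadline = 27
  Task 2: deadline = 40
Priority order (highest first): [4, 3, 1, 2]
Highest priority task = 4

4


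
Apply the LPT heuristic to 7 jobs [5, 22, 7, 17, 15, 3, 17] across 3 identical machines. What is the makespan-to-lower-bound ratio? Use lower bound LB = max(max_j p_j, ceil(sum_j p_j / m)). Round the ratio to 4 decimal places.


LPT order: [22, 17, 17, 15, 7, 5, 3]
Machine loads after assignment: [27, 32, 27]
LPT makespan = 32
Lower bound = max(max_job, ceil(total/3)) = max(22, 29) = 29
Ratio = 32 / 29 = 1.1034

1.1034


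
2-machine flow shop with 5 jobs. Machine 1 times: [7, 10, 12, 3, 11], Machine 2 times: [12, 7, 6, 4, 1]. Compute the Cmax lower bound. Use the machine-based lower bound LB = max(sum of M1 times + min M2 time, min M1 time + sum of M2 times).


LB1 = sum(M1 times) + min(M2 times) = 43 + 1 = 44
LB2 = min(M1 times) + sum(M2 times) = 3 + 30 = 33
Lower bound = max(LB1, LB2) = max(44, 33) = 44

44


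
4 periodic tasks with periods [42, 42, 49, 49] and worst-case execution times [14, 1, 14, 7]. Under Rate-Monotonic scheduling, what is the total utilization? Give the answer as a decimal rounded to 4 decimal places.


Compute individual utilizations (exact fractions):
  Task 1: C/T = 14/42 = 1/3 (approx. 0.3333)
  Task 2: C/T = 1/42 (approx. 0.0238)
  Task 3: C/T = 14/49 = 2/7 (approx. 0.2857)
  Task 4: C/T = 7/49 = 1/7 (approx. 0.1429)
Total utilization U = 1/3 + 1/42 + 2/7 + 1/7 = 11/14
Rounded to 4 decimal places: U = 0.7857
RM (Liu & Layland) bound for 4 tasks = 0.756828; compare with U = 11/14 (approx. 0.785714)
bound < U <= 1, so the RM sufficient condition is not met (inconclusive; an exact test such as response-time analysis is needed).

0.7857


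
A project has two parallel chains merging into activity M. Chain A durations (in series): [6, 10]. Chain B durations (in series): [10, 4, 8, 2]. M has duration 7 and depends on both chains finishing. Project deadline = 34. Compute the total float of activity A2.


Forward pass: ES(A2) = sum of predecessors on chain A = 6
EF = ES + duration = 6 + 10 = 16
Backward pass: LF(M) = deadline = 34; LS(M) = 34 - 7 = 27
LF(A2) = LS(M) - sum(successors on chain A) = 27 - 0 = 27
LS = LF - duration = 27 - 10 = 17
Total float = LS - ES = 17 - 6 = 11

11


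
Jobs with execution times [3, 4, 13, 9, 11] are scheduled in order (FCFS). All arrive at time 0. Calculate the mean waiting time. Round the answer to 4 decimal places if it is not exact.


FCFS order (as given): [3, 4, 13, 9, 11]
Waiting times:
  Job 1: wait = 0
  Job 2: wait = 3
  Job 3: wait = 7
  Job 4: wait = 20
  Job 5: wait = 29
Sum of waiting times = 59
Average waiting time = 59/5 = 11.8

11.8


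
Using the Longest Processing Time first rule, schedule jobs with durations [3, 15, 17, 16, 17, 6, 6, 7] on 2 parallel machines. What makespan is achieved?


Sort jobs in decreasing order (LPT): [17, 17, 16, 15, 7, 6, 6, 3]
Assign each job to the least loaded machine:
  Machine 1: jobs [17, 16, 6, 6], load = 45
  Machine 2: jobs [17, 15, 7, 3], load = 42
Makespan = max load = 45

45


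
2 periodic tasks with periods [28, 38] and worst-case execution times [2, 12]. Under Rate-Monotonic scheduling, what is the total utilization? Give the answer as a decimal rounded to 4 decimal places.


Compute individual utilizations (exact fractions):
  Task 1: C/T = 2/28 = 1/14 (approx. 0.0714)
  Task 2: C/T = 12/38 = 6/19 (approx. 0.3158)
Total utilization U = 1/14 + 6/19 = 103/266
Rounded to 4 decimal places: U = 0.3872
RM (Liu & Layland) bound for 2 tasks = 0.828427; compare with U = 103/266 (approx. 0.387218)
U <= bound, so schedulable by RM sufficient condition.

0.3872


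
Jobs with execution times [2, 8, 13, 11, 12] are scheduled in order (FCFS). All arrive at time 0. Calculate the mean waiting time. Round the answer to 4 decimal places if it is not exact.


FCFS order (as given): [2, 8, 13, 11, 12]
Waiting times:
  Job 1: wait = 0
  Job 2: wait = 2
  Job 3: wait = 10
  Job 4: wait = 23
  Job 5: wait = 34
Sum of waiting times = 69
Average waiting time = 69/5 = 13.8

13.8


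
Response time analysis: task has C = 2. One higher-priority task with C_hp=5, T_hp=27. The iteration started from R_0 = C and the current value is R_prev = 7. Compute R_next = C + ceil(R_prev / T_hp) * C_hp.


R_next = C + ceil(R_prev / T_hp) * C_hp
ceil(7 / 27) = ceil(0.2593) = 1
Interference = 1 * 5 = 5
R_next = 2 + 5 = 7
R_next = R_prev, so the iteration has converged (response time = 7).

7


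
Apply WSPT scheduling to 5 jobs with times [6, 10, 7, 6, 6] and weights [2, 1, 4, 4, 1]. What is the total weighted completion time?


Compute p/w ratios and sort ascending (WSPT): [(6, 4), (7, 4), (6, 2), (6, 1), (10, 1)]
Compute weighted completion times:
  Job (p=6,w=4): C=6, w*C=4*6=24
  Job (p=7,w=4): C=13, w*C=4*13=52
  Job (p=6,w=2): C=19, w*C=2*19=38
  Job (p=6,w=1): C=25, w*C=1*25=25
  Job (p=10,w=1): C=35, w*C=1*35=35
Total weighted completion time = 174

174


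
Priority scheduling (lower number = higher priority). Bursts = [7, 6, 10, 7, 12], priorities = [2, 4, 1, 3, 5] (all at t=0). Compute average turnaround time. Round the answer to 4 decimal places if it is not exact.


Sort by priority (ascending = highest first):
Order: [(1, 10), (2, 7), (3, 7), (4, 6), (5, 12)]
Completion times:
  Priority 1, burst=10, C=10
  Priority 2, burst=7, C=17
  Priority 3, burst=7, C=24
  Priority 4, burst=6, C=30
  Priority 5, burst=12, C=42
Average turnaround = 123/5 = 24.6

24.6


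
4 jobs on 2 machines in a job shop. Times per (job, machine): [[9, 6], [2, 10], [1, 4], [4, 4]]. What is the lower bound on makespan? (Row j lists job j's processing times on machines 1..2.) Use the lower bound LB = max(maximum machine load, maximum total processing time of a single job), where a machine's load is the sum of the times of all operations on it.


Machine loads:
  Machine 1: 9 + 2 + 1 + 4 = 16
  Machine 2: 6 + 10 + 4 + 4 = 24
Max machine load = 24
Job totals:
  Job 1: 15
  Job 2: 12
  Job 3: 5
  Job 4: 8
Max job total = 15
Lower bound = max(24, 15) = 24

24


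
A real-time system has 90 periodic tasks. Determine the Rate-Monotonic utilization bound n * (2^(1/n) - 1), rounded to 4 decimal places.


Compute 2^(1/90) = 1.0077313692
Subtract 1: 1.0077313692 - 1 = 0.0077313692
Multiply by n: 90 * 0.0077313692 = 0.6958232280
Round to 4 dp: 0.6958

0.6958


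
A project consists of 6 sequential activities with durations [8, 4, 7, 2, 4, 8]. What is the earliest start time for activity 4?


Activity 4 starts after activities 1 through 3 complete.
Predecessor durations: [8, 4, 7]
ES = 8 + 4 + 7 = 19

19


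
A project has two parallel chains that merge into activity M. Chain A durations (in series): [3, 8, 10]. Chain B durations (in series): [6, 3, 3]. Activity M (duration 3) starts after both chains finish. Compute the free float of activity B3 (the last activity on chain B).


ES(B3) = sum of predecessors on chain B = 9
EF(B3) = ES + duration = 9 + 3 = 12
Successor of B3 is M. ES(M) = max(sum(A), sum(B)) = max(21, 12) = 21
Free float = ES(successor) - EF(current) = 21 - 12 = 9

9


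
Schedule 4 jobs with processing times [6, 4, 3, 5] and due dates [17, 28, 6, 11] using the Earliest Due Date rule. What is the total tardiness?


Sort by due date (EDD order): [(3, 6), (5, 11), (6, 17), (4, 28)]
Compute completion times and tardiness:
  Job 1: p=3, d=6, C=3, tardiness=max(0,3-6)=0
  Job 2: p=5, d=11, C=8, tardiness=max(0,8-11)=0
  Job 3: p=6, d=17, C=14, tardiness=max(0,14-17)=0
  Job 4: p=4, d=28, C=18, tardiness=max(0,18-28)=0
Total tardiness = 0

0


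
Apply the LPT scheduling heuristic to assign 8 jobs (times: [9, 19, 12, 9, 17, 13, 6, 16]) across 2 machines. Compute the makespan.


Sort jobs in decreasing order (LPT): [19, 17, 16, 13, 12, 9, 9, 6]
Assign each job to the least loaded machine:
  Machine 1: jobs [19, 13, 12, 6], load = 50
  Machine 2: jobs [17, 16, 9, 9], load = 51
Makespan = max load = 51

51


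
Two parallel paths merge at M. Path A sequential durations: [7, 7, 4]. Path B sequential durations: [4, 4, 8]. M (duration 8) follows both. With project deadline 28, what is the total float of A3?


Forward pass: ES(A3) = sum of predecessors on chain A = 14
EF = ES + duration = 14 + 4 = 18
Backward pass: LF(M) = deadline = 28; LS(M) = 28 - 8 = 20
LF(A3) = LS(M) - sum(successors on chain A) = 20 - 0 = 20
LS = LF - duration = 20 - 4 = 16
Total float = LS - ES = 16 - 14 = 2

2
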